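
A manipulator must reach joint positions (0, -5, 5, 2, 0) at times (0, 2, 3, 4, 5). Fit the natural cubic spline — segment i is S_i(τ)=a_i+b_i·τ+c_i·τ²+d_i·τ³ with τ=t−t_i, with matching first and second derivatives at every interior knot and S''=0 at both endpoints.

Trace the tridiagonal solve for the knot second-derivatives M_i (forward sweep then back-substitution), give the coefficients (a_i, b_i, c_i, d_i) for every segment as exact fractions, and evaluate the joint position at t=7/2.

  seg 0: a=0 b=-348/43 c=0 d=481/344
  seg 1: a=-5 b=747/86 c=1443/172 d=-1217/172
  seg 2: a=5 b=729/172 c=-552/43 d=963/172
  seg 3: a=2 b=-399/86 c=681/172 d=-227/172
S(7/2) = 6343/1376

Δ: Δ0=-5/2, Δ1=10, Δ2=-3, Δ3=-2
row 1: diag=6, rhs=75; c'=1/6, d'=25/2
row 2: denom=4−1·1/6=23/6; d'=(-78−1·25/2)/(23/6)=-543/23
row 3: denom=4−1·6/23=86/23; d'=(6−1·-543/23)/(86/23)=681/86
back: M3=681/86
back: M2=-543/23−6/23·681/86=-1104/43
back: M1=25/2−1/6·-1104/43=1443/86
M: M0=0, M1=1443/86, M2=-1104/43, M3=681/86, M4=0
seg 0: a=0, c=M0/2=0, d=(M1−M0)/(6·2)=481/344, b=Δ0−h0·(2M0+M1)/6=-348/43
seg 1: a=-5, c=M1/2=1443/172, d=(M2−M1)/(6·1)=-1217/172, b=Δ1−h1·(2M1+M2)/6=747/86
seg 2: a=5, c=M2/2=-552/43, d=(M3−M2)/(6·1)=963/172, b=Δ2−h2·(2M2+M3)/6=729/172
seg 3: a=2, c=M3/2=681/172, d=(M4−M3)/(6·1)=-227/172, b=Δ3−h3·(2M3+M4)/6=-399/86
t_q=7/2 → seg 2, τ=1/2; S=5+729/172·τ+-552/43·τ²+963/172·τ³=6343/1376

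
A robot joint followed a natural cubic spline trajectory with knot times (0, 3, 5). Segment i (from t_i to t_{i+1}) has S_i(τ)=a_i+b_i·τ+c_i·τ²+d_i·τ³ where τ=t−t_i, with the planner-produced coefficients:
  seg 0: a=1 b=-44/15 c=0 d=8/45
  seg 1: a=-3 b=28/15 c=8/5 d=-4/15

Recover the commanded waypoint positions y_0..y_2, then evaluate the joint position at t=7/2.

y_0=1 y_1=-3 y_2=5
S(7/2) = -17/10

y_0 = S_0(0) = a_0 = 1
y_1 = S_1(0) = a_1 = -3
y_2 = S_1(2) = 5
t_q=7/2 is in segment 1 (τ=1/2); S_1(τ)=-17/10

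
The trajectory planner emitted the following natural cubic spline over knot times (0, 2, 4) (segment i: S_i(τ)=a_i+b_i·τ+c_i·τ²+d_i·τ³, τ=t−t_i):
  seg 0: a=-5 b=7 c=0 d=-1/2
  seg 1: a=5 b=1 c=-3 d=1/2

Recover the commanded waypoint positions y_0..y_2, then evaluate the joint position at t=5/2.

y_0=-5 y_1=5 y_2=-1
S(5/2) = 77/16

y_0 = S_0(0) = a_0 = -5
y_1 = S_1(0) = a_1 = 5
y_2 = S_1(2) = -1
t_q=5/2 is in segment 1 (τ=1/2); S_1(τ)=77/16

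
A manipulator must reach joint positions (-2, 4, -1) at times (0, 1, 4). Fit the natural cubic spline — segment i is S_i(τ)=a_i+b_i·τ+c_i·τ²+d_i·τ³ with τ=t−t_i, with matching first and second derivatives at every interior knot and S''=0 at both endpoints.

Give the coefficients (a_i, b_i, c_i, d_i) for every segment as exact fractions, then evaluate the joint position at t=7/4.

  seg 0: a=-2 b=167/24 c=0 d=-23/24
  seg 1: a=4 b=49/12 c=-23/8 d=23/72
S(7/4) = 2857/512

Δ: Δ0=6, Δ1=-5/3
row 1: diag=8, rhs=-46; c'=3/8, d'=-23/4
back: M1=-23/4
M: M0=0, M1=-23/4, M2=0
seg 0: a=-2, c=M0/2=0, d=(M1−M0)/(6·1)=-23/24, b=Δ0−h0·(2M0+M1)/6=167/24
seg 1: a=4, c=M1/2=-23/8, d=(M2−M1)/(6·3)=23/72, b=Δ1−h1·(2M1+M2)/6=49/12
t_q=7/4 → seg 1, τ=3/4; S=4+49/12·τ+-23/8·τ²+23/72·τ³=2857/512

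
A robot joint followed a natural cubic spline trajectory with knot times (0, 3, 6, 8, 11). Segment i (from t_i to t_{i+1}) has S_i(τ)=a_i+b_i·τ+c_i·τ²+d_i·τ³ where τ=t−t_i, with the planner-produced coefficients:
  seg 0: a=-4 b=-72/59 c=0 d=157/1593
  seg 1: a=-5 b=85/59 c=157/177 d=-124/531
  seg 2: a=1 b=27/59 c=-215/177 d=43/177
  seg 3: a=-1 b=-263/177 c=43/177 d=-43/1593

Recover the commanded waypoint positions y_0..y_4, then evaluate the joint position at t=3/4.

y_0 = S_0(0) = a_0 = -4
y_1 = S_1(0) = a_1 = -5
y_2 = S_2(0) = a_2 = 1
y_3 = S_3(0) = a_3 = -1
y_4 = S_3(3) = -4
t_q=3/4 is in segment 0 (τ=3/4); S_0(τ)=-18403/3776

y_0=-4 y_1=-5 y_2=1 y_3=-1 y_4=-4
S(3/4) = -18403/3776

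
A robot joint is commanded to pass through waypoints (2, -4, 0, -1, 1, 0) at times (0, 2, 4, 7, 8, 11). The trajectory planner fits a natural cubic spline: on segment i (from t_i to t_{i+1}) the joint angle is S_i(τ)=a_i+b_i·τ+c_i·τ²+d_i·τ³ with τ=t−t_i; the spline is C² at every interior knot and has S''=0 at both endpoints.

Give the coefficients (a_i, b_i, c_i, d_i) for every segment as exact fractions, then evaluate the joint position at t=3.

  seg 0: a=2 b=-1588/351 c=0 d=535/1404
  seg 1: a=-4 b=17/351 c=535/234 d=-230/351
  seg 2: a=0 b=467/351 c=-385/234 d=2297/6318
  seg 3: a=-1 b=895/702 c=571/351 d=-211/234
  seg 4: a=1 b=640/351 c=-757/702 d=757/6318
S(3) = -181/78

Δ: Δ0=-3, Δ1=2, Δ2=-1/3, Δ3=2, Δ4=-1/3
row 1: diag=8, rhs=30; c'=1/4, d'=15/4
row 2: denom=10−2·1/4=19/2; d'=(-14−2·15/4)/(19/2)=-43/19
row 3: denom=8−3·6/19=134/19; d'=(14−3·-43/19)/(134/19)=395/134
row 4: denom=8−1·19/134=1053/134; d'=(-14−1·395/134)/(1053/134)=-757/351
back: M4=-757/351
back: M3=395/134−19/134·-757/351=1142/351
back: M2=-43/19−6/19·1142/351=-385/117
back: M1=15/4−1/4·-385/117=535/117
M: M0=0, M1=535/117, M2=-385/117, M3=1142/351, M4=-757/351, M5=0
seg 0: a=2, c=M0/2=0, d=(M1−M0)/(6·2)=535/1404, b=Δ0−h0·(2M0+M1)/6=-1588/351
seg 1: a=-4, c=M1/2=535/234, d=(M2−M1)/(6·2)=-230/351, b=Δ1−h1·(2M1+M2)/6=17/351
seg 2: a=0, c=M2/2=-385/234, d=(M3−M2)/(6·3)=2297/6318, b=Δ2−h2·(2M2+M3)/6=467/351
seg 3: a=-1, c=M3/2=571/351, d=(M4−M3)/(6·1)=-211/234, b=Δ3−h3·(2M3+M4)/6=895/702
seg 4: a=1, c=M4/2=-757/702, d=(M5−M4)/(6·3)=757/6318, b=Δ4−h4·(2M4+M5)/6=640/351
t_q=3 → seg 1, τ=1; S=-4+17/351·τ+535/234·τ²+-230/351·τ³=-181/78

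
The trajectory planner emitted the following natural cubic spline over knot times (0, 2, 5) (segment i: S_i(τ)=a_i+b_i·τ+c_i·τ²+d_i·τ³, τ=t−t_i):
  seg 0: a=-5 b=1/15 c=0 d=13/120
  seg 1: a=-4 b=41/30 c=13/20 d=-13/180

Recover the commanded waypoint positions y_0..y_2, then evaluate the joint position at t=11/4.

y_0=-5 y_1=-4 y_2=4
S(11/4) = -3379/1280

y_0 = S_0(0) = a_0 = -5
y_1 = S_1(0) = a_1 = -4
y_2 = S_1(3) = 4
t_q=11/4 is in segment 1 (τ=3/4); S_1(τ)=-3379/1280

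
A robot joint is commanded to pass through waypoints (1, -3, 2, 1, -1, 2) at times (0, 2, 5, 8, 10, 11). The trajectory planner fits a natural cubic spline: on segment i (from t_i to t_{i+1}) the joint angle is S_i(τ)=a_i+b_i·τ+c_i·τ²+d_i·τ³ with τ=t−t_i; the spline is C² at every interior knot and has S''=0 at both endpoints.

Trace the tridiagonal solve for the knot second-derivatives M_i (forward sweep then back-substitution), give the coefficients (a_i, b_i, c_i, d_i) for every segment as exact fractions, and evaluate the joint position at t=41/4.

Δ: Δ0=-2, Δ1=5/3, Δ2=-1/3, Δ3=-1, Δ4=3
row 1: diag=10, rhs=22; c'=3/10, d'=11/5
row 2: denom=12−3·3/10=111/10; d'=(-12−3·11/5)/(111/10)=-62/37
row 3: denom=10−3·10/37=340/37; d'=(-4−3·-62/37)/(340/37)=19/170
row 4: denom=6−2·37/170=473/85; d'=(24−2·19/170)/(473/85)=47/11
back: M4=47/11
back: M3=19/170−37/170·47/11=-9/11
back: M2=-62/37−10/37·-9/11=-16/11
back: M1=11/5−3/10·-16/11=29/11
M: M0=0, M1=29/11, M2=-16/11, M3=-9/11, M4=47/11, M5=0
seg 0: a=1, c=M0/2=0, d=(M1−M0)/(6·2)=29/132, b=Δ0−h0·(2M0+M1)/6=-95/33
seg 1: a=-3, c=M1/2=29/22, d=(M2−M1)/(6·3)=-5/22, b=Δ1−h1·(2M1+M2)/6=-8/33
seg 2: a=2, c=M2/2=-8/11, d=(M3−M2)/(6·3)=7/198, b=Δ2−h2·(2M2+M3)/6=101/66
seg 3: a=1, c=M3/2=-9/22, d=(M4−M3)/(6·2)=14/33, b=Δ3−h3·(2M3+M4)/6=-62/33
seg 4: a=-1, c=M4/2=47/22, d=(M5−M4)/(6·1)=-47/66, b=Δ4−h4·(2M4+M5)/6=52/33
t_q=41/4 → seg 4, τ=1/4; S=-1+52/33·τ+47/22·τ²+-47/66·τ³=-681/1408

  seg 0: a=1 b=-95/33 c=0 d=29/132
  seg 1: a=-3 b=-8/33 c=29/22 d=-5/22
  seg 2: a=2 b=101/66 c=-8/11 d=7/198
  seg 3: a=1 b=-62/33 c=-9/22 d=14/33
  seg 4: a=-1 b=52/33 c=47/22 d=-47/66
S(41/4) = -681/1408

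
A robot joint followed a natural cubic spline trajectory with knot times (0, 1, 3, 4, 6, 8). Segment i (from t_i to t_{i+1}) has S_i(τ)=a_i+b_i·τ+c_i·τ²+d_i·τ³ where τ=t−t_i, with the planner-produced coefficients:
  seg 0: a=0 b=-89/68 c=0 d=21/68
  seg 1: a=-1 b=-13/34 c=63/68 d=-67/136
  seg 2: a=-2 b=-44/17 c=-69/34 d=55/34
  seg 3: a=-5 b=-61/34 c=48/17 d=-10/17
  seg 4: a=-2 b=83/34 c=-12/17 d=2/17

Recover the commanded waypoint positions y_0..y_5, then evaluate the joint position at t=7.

y_0 = S_0(0) = a_0 = 0
y_1 = S_1(0) = a_1 = -1
y_2 = S_2(0) = a_2 = -2
y_3 = S_3(0) = a_3 = -5
y_4 = S_4(0) = a_4 = -2
y_5 = S_4(2) = 1
t_q=7 is in segment 4 (τ=1); S_4(τ)=-5/34

y_0=0 y_1=-1 y_2=-2 y_3=-5 y_4=-2 y_5=1
S(7) = -5/34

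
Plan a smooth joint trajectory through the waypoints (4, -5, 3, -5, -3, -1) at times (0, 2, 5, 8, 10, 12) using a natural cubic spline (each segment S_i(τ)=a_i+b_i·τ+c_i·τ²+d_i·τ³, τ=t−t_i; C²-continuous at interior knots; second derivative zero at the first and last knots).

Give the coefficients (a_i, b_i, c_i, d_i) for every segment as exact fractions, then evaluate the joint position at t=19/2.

Δ: Δ0=-9/2, Δ1=8/3, Δ2=-8/3, Δ3=1, Δ4=1
row 1: diag=10, rhs=43; c'=3/10, d'=43/10
row 2: denom=12−3·3/10=111/10; d'=(-32−3·43/10)/(111/10)=-449/111
row 3: denom=10−3·10/37=340/37; d'=(22−3·-449/111)/(340/37)=1263/340
row 4: denom=8−2·37/170=643/85; d'=(0−2·1263/340)/(643/85)=-1263/1286
back: M4=-1263/1286
back: M3=1263/340−37/170·-1263/1286=2526/643
back: M2=-449/111−10/37·2526/643=-9851/1929
back: M1=43/10−3/10·-9851/1929=3750/643
M: M0=0, M1=3750/643, M2=-9851/1929, M3=2526/643, M4=-1263/1286, M5=0
seg 0: a=4, c=M0/2=0, d=(M1−M0)/(6·2)=625/1286, b=Δ0−h0·(2M0+M1)/6=-8287/1286
seg 1: a=-5, c=M1/2=1875/643, d=(M2−M1)/(6·3)=-21101/34722, b=Δ1−h1·(2M1+M2)/6=-787/1286
seg 2: a=3, c=M2/2=-9851/3858, d=(M3−M2)/(6·3)=17429/34722, b=Δ2−h2·(2M2+M3)/6=306/643
seg 3: a=-5, c=M3/2=1263/643, d=(M4−M3)/(6·2)=-2105/5144, b=Δ3−h3·(2M3+M4)/6=-1661/1286
seg 4: a=-3, c=M4/2=-1263/2572, d=(M5−M4)/(6·2)=421/5144, b=Δ4−h4·(2M4+M5)/6=1064/643
t_q=19/2 → seg 3, τ=3/2; S=-5+-1661/1286·τ+1263/643·τ²+-2105/5144·τ³=-160451/41152

  seg 0: a=4 b=-8287/1286 c=0 d=625/1286
  seg 1: a=-5 b=-787/1286 c=1875/643 d=-21101/34722
  seg 2: a=3 b=306/643 c=-9851/3858 d=17429/34722
  seg 3: a=-5 b=-1661/1286 c=1263/643 d=-2105/5144
  seg 4: a=-3 b=1064/643 c=-1263/2572 d=421/5144
S(19/2) = -160451/41152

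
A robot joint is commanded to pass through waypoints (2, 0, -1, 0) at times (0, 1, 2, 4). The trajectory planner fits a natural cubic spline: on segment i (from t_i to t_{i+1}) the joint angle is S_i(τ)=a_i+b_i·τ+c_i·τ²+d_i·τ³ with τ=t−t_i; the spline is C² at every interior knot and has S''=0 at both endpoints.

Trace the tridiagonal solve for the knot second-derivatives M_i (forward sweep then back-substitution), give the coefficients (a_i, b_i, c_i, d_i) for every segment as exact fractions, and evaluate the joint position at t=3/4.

  seg 0: a=2 b=-101/46 c=0 d=9/46
  seg 1: a=0 b=-37/23 c=27/46 d=1/46
  seg 2: a=-1 b=-17/46 c=15/23 d=-5/46
S(3/4) = 1283/2944

Δ: Δ0=-2, Δ1=-1, Δ2=1/2
row 1: diag=4, rhs=6; c'=1/4, d'=3/2
row 2: denom=6−1·1/4=23/4; d'=(9−1·3/2)/(23/4)=30/23
back: M2=30/23
back: M1=3/2−1/4·30/23=27/23
M: M0=0, M1=27/23, M2=30/23, M3=0
seg 0: a=2, c=M0/2=0, d=(M1−M0)/(6·1)=9/46, b=Δ0−h0·(2M0+M1)/6=-101/46
seg 1: a=0, c=M1/2=27/46, d=(M2−M1)/(6·1)=1/46, b=Δ1−h1·(2M1+M2)/6=-37/23
seg 2: a=-1, c=M2/2=15/23, d=(M3−M2)/(6·2)=-5/46, b=Δ2−h2·(2M2+M3)/6=-17/46
t_q=3/4 → seg 0, τ=3/4; S=2+-101/46·τ+0·τ²+9/46·τ³=1283/2944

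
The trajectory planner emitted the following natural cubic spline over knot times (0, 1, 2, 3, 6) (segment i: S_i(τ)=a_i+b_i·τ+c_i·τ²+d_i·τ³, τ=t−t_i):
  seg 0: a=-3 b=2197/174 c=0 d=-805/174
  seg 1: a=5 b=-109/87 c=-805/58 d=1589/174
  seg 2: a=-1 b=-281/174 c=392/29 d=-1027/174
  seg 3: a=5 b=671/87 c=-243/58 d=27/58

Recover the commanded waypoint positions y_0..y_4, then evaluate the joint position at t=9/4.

y_0=-3 y_1=5 y_2=-1 y_3=5 y_4=3
S(9/4) = -2417/3712

y_0 = S_0(0) = a_0 = -3
y_1 = S_1(0) = a_1 = 5
y_2 = S_2(0) = a_2 = -1
y_3 = S_3(0) = a_3 = 5
y_4 = S_3(3) = 3
t_q=9/4 is in segment 2 (τ=1/4); S_2(τ)=-2417/3712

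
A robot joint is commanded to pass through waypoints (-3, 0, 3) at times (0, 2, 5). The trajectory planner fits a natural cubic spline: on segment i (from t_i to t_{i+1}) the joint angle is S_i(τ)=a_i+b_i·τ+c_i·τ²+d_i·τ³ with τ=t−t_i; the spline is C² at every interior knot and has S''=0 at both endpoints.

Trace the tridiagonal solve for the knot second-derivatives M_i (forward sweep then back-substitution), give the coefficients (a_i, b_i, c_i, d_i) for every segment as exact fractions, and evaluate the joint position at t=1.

Δ: Δ0=3/2, Δ1=1
row 1: diag=10, rhs=-3; c'=3/10, d'=-3/10
back: M1=-3/10
M: M0=0, M1=-3/10, M2=0
seg 0: a=-3, c=M0/2=0, d=(M1−M0)/(6·2)=-1/40, b=Δ0−h0·(2M0+M1)/6=8/5
seg 1: a=0, c=M1/2=-3/20, d=(M2−M1)/(6·3)=1/60, b=Δ1−h1·(2M1+M2)/6=13/10
t_q=1 → seg 0, τ=1; S=-3+8/5·τ+0·τ²+-1/40·τ³=-57/40

  seg 0: a=-3 b=8/5 c=0 d=-1/40
  seg 1: a=0 b=13/10 c=-3/20 d=1/60
S(1) = -57/40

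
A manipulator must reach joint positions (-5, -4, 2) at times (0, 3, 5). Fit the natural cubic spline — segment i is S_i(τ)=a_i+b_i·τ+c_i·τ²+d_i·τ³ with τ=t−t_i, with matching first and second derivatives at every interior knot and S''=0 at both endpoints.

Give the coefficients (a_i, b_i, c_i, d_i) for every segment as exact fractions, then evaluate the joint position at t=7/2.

Δ: Δ0=1/3, Δ1=3
row 1: diag=10, rhs=16; c'=1/5, d'=8/5
back: M1=8/5
M: M0=0, M1=8/5, M2=0
seg 0: a=-5, c=M0/2=0, d=(M1−M0)/(6·3)=4/45, b=Δ0−h0·(2M0+M1)/6=-7/15
seg 1: a=-4, c=M1/2=4/5, d=(M2−M1)/(6·2)=-2/15, b=Δ1−h1·(2M1+M2)/6=29/15
t_q=7/2 → seg 1, τ=1/2; S=-4+29/15·τ+4/5·τ²+-2/15·τ³=-57/20

  seg 0: a=-5 b=-7/15 c=0 d=4/45
  seg 1: a=-4 b=29/15 c=4/5 d=-2/15
S(7/2) = -57/20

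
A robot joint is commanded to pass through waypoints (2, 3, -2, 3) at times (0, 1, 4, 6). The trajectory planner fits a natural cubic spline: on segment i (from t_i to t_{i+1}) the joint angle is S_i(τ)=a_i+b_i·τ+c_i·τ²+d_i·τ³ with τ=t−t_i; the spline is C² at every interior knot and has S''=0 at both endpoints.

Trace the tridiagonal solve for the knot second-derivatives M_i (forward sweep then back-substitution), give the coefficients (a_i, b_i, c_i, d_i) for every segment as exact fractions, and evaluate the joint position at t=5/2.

  seg 0: a=2 b=661/426 c=0 d=-235/426
  seg 1: a=3 b=-22/213 c=-235/142 d=161/426
  seg 2: a=-2 b=73/426 c=124/71 d=-62/213
S(5/2) = 451/1136

Δ: Δ0=1, Δ1=-5/3, Δ2=5/2
row 1: diag=8, rhs=-16; c'=3/8, d'=-2
row 2: denom=10−3·3/8=71/8; d'=(25−3·-2)/(71/8)=248/71
back: M2=248/71
back: M1=-2−3/8·248/71=-235/71
M: M0=0, M1=-235/71, M2=248/71, M3=0
seg 0: a=2, c=M0/2=0, d=(M1−M0)/(6·1)=-235/426, b=Δ0−h0·(2M0+M1)/6=661/426
seg 1: a=3, c=M1/2=-235/142, d=(M2−M1)/(6·3)=161/426, b=Δ1−h1·(2M1+M2)/6=-22/213
seg 2: a=-2, c=M2/2=124/71, d=(M3−M2)/(6·2)=-62/213, b=Δ2−h2·(2M2+M3)/6=73/426
t_q=5/2 → seg 1, τ=3/2; S=3+-22/213·τ+-235/142·τ²+161/426·τ³=451/1136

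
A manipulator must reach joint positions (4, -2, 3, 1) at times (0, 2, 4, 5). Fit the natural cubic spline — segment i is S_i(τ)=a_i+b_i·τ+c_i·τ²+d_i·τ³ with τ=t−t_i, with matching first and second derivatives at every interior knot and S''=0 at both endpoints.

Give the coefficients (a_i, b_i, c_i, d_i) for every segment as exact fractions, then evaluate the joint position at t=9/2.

  seg 0: a=4 b=-54/11 c=0 d=21/44
  seg 1: a=-2 b=9/11 c=63/22 d=-89/88
  seg 2: a=3 b=3/22 c=-141/44 d=47/44
S(9/2) = 845/352

Δ: Δ0=-3, Δ1=5/2, Δ2=-2
row 1: diag=8, rhs=33; c'=1/4, d'=33/8
row 2: denom=6−2·1/4=11/2; d'=(-27−2·33/8)/(11/2)=-141/22
back: M2=-141/22
back: M1=33/8−1/4·-141/22=63/11
M: M0=0, M1=63/11, M2=-141/22, M3=0
seg 0: a=4, c=M0/2=0, d=(M1−M0)/(6·2)=21/44, b=Δ0−h0·(2M0+M1)/6=-54/11
seg 1: a=-2, c=M1/2=63/22, d=(M2−M1)/(6·2)=-89/88, b=Δ1−h1·(2M1+M2)/6=9/11
seg 2: a=3, c=M2/2=-141/44, d=(M3−M2)/(6·1)=47/44, b=Δ2−h2·(2M2+M3)/6=3/22
t_q=9/2 → seg 2, τ=1/2; S=3+3/22·τ+-141/44·τ²+47/44·τ³=845/352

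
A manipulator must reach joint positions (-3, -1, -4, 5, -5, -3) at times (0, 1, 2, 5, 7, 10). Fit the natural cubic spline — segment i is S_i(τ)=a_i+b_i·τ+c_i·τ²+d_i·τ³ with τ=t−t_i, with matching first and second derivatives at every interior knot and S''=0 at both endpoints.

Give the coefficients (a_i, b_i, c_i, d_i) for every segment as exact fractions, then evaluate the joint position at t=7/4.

Δ: Δ0=2, Δ1=-3, Δ2=3, Δ3=-5, Δ4=2/3
row 1: diag=4, rhs=-30; c'=1/4, d'=-15/2
row 2: denom=8−1·1/4=31/4; d'=(36−1·-15/2)/(31/4)=174/31
row 3: denom=10−3·12/31=274/31; d'=(-48−3·174/31)/(274/31)=-1005/137
row 4: denom=10−2·31/137=1308/137; d'=(34−2·-1005/137)/(1308/137)=1667/327
back: M4=1667/327
back: M3=-1005/137−31/137·1667/327=-2776/327
back: M2=174/31−12/31·-2776/327=970/109
back: M1=-15/2−1/4·970/109=-1060/109
M: M0=0, M1=-1060/109, M2=970/109, M3=-2776/327, M4=1667/327, M5=0
seg 0: a=-3, c=M0/2=0, d=(M1−M0)/(6·1)=-530/327, b=Δ0−h0·(2M0+M1)/6=1184/327
seg 1: a=-1, c=M1/2=-530/109, d=(M2−M1)/(6·1)=1015/327, b=Δ1−h1·(2M1+M2)/6=-406/327
seg 2: a=-4, c=M2/2=485/109, d=(M3−M2)/(6·3)=-2843/2943, b=Δ2−h2·(2M2+M3)/6=-541/327
seg 3: a=5, c=M3/2=-1388/327, d=(M4−M3)/(6·2)=1481/1308, b=Δ3−h3·(2M3+M4)/6=-340/327
seg 4: a=-5, c=M4/2=1667/654, d=(M5−M4)/(6·3)=-1667/5886, b=Δ4−h4·(2M4+M5)/6=-483/109
t_q=7/4 → seg 1, τ=3/4; S=-1+-406/327·τ+-530/109·τ²+1015/327·τ³=-23417/6976

  seg 0: a=-3 b=1184/327 c=0 d=-530/327
  seg 1: a=-1 b=-406/327 c=-530/109 d=1015/327
  seg 2: a=-4 b=-541/327 c=485/109 d=-2843/2943
  seg 3: a=5 b=-340/327 c=-1388/327 d=1481/1308
  seg 4: a=-5 b=-483/109 c=1667/654 d=-1667/5886
S(7/4) = -23417/6976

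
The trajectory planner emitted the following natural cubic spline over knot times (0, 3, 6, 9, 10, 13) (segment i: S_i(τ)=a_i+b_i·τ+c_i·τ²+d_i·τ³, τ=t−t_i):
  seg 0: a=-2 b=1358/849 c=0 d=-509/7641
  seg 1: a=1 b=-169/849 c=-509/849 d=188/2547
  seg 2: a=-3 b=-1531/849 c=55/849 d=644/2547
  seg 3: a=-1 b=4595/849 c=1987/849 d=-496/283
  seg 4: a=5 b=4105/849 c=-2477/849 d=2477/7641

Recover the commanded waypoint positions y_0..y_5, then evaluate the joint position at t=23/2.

y_0=-2 y_1=1 y_2=-3 y_3=-1 y_4=5 y_5=2
S(23/2) = 15355/2264

y_0 = S_0(0) = a_0 = -2
y_1 = S_1(0) = a_1 = 1
y_2 = S_2(0) = a_2 = -3
y_3 = S_3(0) = a_3 = -1
y_4 = S_4(0) = a_4 = 5
y_5 = S_4(3) = 2
t_q=23/2 is in segment 4 (τ=3/2); S_4(τ)=15355/2264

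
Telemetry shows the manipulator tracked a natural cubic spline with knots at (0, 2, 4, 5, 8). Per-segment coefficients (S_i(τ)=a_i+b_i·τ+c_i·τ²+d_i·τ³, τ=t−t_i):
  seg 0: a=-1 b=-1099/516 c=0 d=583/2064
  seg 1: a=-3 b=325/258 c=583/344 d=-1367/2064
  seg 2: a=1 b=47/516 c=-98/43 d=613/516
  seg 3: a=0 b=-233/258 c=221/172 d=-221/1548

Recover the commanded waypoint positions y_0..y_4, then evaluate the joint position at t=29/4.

y_0 = S_0(0) = a_0 = -1
y_1 = S_1(0) = a_1 = -3
y_2 = S_2(0) = a_2 = 1
y_3 = S_3(0) = a_3 = 0
y_4 = S_3(3) = 5
t_q=29/4 is in segment 3 (τ=9/4); S_3(τ)=31335/11008

y_0=-1 y_1=-3 y_2=1 y_3=0 y_4=5
S(29/4) = 31335/11008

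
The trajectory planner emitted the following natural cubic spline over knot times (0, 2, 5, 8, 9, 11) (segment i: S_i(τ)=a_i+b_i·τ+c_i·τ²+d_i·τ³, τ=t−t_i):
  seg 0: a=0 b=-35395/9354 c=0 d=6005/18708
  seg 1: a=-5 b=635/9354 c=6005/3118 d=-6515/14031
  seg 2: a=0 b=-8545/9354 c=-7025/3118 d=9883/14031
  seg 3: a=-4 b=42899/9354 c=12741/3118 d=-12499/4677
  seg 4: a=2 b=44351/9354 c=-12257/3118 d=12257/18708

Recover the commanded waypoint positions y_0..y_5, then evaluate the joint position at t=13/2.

y_0 = S_0(0) = a_0 = 0
y_1 = S_1(0) = a_1 = -5
y_2 = S_2(0) = a_2 = 0
y_3 = S_3(0) = a_3 = -4
y_4 = S_4(0) = a_4 = 2
y_5 = S_4(2) = 1
t_q=13/2 is in segment 2 (τ=3/2); S_2(τ)=-25333/6236

y_0=0 y_1=-5 y_2=0 y_3=-4 y_4=2 y_5=1
S(13/2) = -25333/6236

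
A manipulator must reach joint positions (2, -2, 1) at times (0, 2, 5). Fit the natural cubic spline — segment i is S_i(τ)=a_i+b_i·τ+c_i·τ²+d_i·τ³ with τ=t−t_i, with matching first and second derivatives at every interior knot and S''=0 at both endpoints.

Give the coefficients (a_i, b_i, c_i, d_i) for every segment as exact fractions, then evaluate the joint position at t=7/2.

Δ: Δ0=-2, Δ1=1
row 1: diag=10, rhs=18; c'=3/10, d'=9/5
back: M1=9/5
M: M0=0, M1=9/5, M2=0
seg 0: a=2, c=M0/2=0, d=(M1−M0)/(6·2)=3/20, b=Δ0−h0·(2M0+M1)/6=-13/5
seg 1: a=-2, c=M1/2=9/10, d=(M2−M1)/(6·3)=-1/10, b=Δ1−h1·(2M1+M2)/6=-4/5
t_q=7/2 → seg 1, τ=3/2; S=-2+-4/5·τ+9/10·τ²+-1/10·τ³=-121/80

  seg 0: a=2 b=-13/5 c=0 d=3/20
  seg 1: a=-2 b=-4/5 c=9/10 d=-1/10
S(7/2) = -121/80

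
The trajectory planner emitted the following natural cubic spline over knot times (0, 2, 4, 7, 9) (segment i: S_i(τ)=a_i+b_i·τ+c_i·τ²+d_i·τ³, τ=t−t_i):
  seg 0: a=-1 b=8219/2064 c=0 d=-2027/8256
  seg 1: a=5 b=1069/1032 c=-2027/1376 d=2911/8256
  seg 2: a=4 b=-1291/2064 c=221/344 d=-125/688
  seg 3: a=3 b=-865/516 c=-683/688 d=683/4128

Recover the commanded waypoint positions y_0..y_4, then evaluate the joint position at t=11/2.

y_0=-1 y_1=5 y_2=4 y_3=3 y_4=-3
S(11/2) = 21433/5504

y_0 = S_0(0) = a_0 = -1
y_1 = S_1(0) = a_1 = 5
y_2 = S_2(0) = a_2 = 4
y_3 = S_3(0) = a_3 = 3
y_4 = S_3(2) = -3
t_q=11/2 is in segment 2 (τ=3/2); S_2(τ)=21433/5504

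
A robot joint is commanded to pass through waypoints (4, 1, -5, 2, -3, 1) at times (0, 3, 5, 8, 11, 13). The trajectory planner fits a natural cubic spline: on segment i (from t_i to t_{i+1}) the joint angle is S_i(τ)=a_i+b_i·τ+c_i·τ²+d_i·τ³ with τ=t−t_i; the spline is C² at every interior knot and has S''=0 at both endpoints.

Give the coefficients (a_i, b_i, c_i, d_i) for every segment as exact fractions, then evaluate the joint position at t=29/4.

Δ: Δ0=-1, Δ1=-3, Δ2=7/3, Δ3=-5/3, Δ4=2
row 1: diag=10, rhs=-12; c'=1/5, d'=-6/5
row 2: denom=10−2·1/5=48/5; d'=(32−2·-6/5)/(48/5)=43/12
row 3: denom=12−3·5/16=177/16; d'=(-24−3·43/12)/(177/16)=-556/177
row 4: denom=10−3·16/59=542/59; d'=(22−3·-556/177)/(542/59)=927/271
back: M4=927/271
back: M3=-556/177−16/59·927/271=-3308/813
back: M2=43/12−5/16·-3308/813=3947/813
back: M1=-6/5−1/5·3947/813=-1765/813
M: M0=0, M1=-1765/813, M2=3947/813, M3=-3308/813, M4=927/271, M5=0
seg 0: a=4, c=M0/2=0, d=(M1−M0)/(6·3)=-1765/14634, b=Δ0−h0·(2M0+M1)/6=139/1626
seg 1: a=1, c=M1/2=-1765/1626, d=(M2−M1)/(6·2)=476/813, b=Δ1−h1·(2M1+M2)/6=-2578/813
seg 2: a=-5, c=M2/2=3947/1626, d=(M3−M2)/(6·3)=-7255/14634, b=Δ2−h2·(2M2+M3)/6=-132/271
seg 3: a=2, c=M3/2=-1654/813, d=(M4−M3)/(6·3)=6089/14634, b=Δ3−h3·(2M3+M4)/6=375/542
seg 4: a=-3, c=M4/2=927/542, d=(M5−M4)/(6·2)=-309/1084, b=Δ4−h4·(2M4+M5)/6=-76/271
t_q=29/4 → seg 2, τ=9/4; S=-5+-132/271·τ+3947/1626·τ²+-7255/14634·τ³=18935/34688

  seg 0: a=4 b=139/1626 c=0 d=-1765/14634
  seg 1: a=1 b=-2578/813 c=-1765/1626 d=476/813
  seg 2: a=-5 b=-132/271 c=3947/1626 d=-7255/14634
  seg 3: a=2 b=375/542 c=-1654/813 d=6089/14634
  seg 4: a=-3 b=-76/271 c=927/542 d=-309/1084
S(29/4) = 18935/34688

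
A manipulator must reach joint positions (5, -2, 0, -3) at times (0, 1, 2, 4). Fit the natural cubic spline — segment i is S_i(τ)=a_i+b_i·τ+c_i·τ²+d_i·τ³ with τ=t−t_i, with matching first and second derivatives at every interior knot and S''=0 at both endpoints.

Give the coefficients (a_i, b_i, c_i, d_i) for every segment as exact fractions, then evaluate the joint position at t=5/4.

Δ: Δ0=-7, Δ1=2, Δ2=-3/2
row 1: diag=4, rhs=54; c'=1/4, d'=27/2
row 2: denom=6−1·1/4=23/4; d'=(-21−1·27/2)/(23/4)=-6
back: M2=-6
back: M1=27/2−1/4·-6=15
M: M0=0, M1=15, M2=-6, M3=0
seg 0: a=5, c=M0/2=0, d=(M1−M0)/(6·1)=5/2, b=Δ0−h0·(2M0+M1)/6=-19/2
seg 1: a=-2, c=M1/2=15/2, d=(M2−M1)/(6·1)=-7/2, b=Δ1−h1·(2M1+M2)/6=-2
seg 2: a=0, c=M2/2=-3, d=(M3−M2)/(6·2)=1/2, b=Δ2−h2·(2M2+M3)/6=5/2
t_q=5/4 → seg 1, τ=1/4; S=-2+-2·τ+15/2·τ²+-7/2·τ³=-267/128

  seg 0: a=5 b=-19/2 c=0 d=5/2
  seg 1: a=-2 b=-2 c=15/2 d=-7/2
  seg 2: a=0 b=5/2 c=-3 d=1/2
S(5/4) = -267/128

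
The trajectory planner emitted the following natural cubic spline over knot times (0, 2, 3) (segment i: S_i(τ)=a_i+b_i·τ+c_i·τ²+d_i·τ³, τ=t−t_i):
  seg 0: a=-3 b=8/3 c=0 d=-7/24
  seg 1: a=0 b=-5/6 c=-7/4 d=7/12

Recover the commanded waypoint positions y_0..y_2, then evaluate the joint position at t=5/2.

y_0 = S_0(0) = a_0 = -3
y_1 = S_1(0) = a_1 = 0
y_2 = S_1(1) = -2
t_q=5/2 is in segment 1 (τ=1/2); S_1(τ)=-25/32

y_0=-3 y_1=0 y_2=-2
S(5/2) = -25/32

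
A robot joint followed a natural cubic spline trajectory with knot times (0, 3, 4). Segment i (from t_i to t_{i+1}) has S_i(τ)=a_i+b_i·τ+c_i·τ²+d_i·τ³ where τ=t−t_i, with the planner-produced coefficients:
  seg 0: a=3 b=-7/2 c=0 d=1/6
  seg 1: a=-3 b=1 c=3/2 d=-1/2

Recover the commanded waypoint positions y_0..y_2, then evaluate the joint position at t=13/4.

y_0 = S_0(0) = a_0 = 3
y_1 = S_1(0) = a_1 = -3
y_2 = S_1(1) = -1
t_q=13/4 is in segment 1 (τ=1/4); S_1(τ)=-341/128

y_0=3 y_1=-3 y_2=-1
S(13/4) = -341/128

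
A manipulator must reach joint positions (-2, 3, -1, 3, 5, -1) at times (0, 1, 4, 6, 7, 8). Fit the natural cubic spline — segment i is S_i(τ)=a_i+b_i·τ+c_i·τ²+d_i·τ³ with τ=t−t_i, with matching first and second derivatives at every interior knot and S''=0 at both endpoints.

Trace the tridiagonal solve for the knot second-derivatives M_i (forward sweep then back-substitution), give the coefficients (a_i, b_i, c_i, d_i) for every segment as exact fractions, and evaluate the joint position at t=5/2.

Δ: Δ0=5, Δ1=-4/3, Δ2=2, Δ3=2, Δ4=-6
row 1: diag=8, rhs=-38; c'=3/8, d'=-19/4
row 2: denom=10−3·3/8=71/8; d'=(20−3·-19/4)/(71/8)=274/71
row 3: denom=6−2·16/71=394/71; d'=(0−2·274/71)/(394/71)=-274/197
row 4: denom=4−1·71/394=1505/394; d'=(-48−1·-274/197)/(1505/394)=-18364/1505
back: M4=-18364/1505
back: M3=-274/197−71/394·-18364/1505=1216/1505
back: M2=274/71−16/71·1216/1505=5534/1505
back: M1=-19/4−3/8·5534/1505=-9224/1505
M: M0=0, M1=-9224/1505, M2=5534/1505, M3=1216/1505, M4=-18364/1505, M5=0
seg 0: a=-2, c=M0/2=0, d=(M1−M0)/(6·1)=-4612/4515, b=Δ0−h0·(2M0+M1)/6=27187/4515
seg 1: a=3, c=M1/2=-4612/1505, d=(M2−M1)/(6·3)=7379/13545, b=Δ1−h1·(2M1+M2)/6=13351/4515
seg 2: a=-1, c=M2/2=2767/1505, d=(M3−M2)/(6·2)=-2159/9030, b=Δ2−h2·(2M2+M3)/6=-3254/4515
seg 3: a=3, c=M3/2=608/1505, d=(M4−M3)/(6·1)=-1958/903, b=Δ3−h3·(2M3+M4)/6=2428/645
seg 4: a=5, c=M4/2=-9182/1505, d=(M5−M4)/(6·1)=9182/4515, b=Δ4−h4·(2M4+M5)/6=-8726/4515
t_q=5/2 → seg 1, τ=3/2; S=3+13351/4515·τ+-4612/1505·τ²+7379/13545·τ³=5729/2408

  seg 0: a=-2 b=27187/4515 c=0 d=-4612/4515
  seg 1: a=3 b=13351/4515 c=-4612/1505 d=7379/13545
  seg 2: a=-1 b=-3254/4515 c=2767/1505 d=-2159/9030
  seg 3: a=3 b=2428/645 c=608/1505 d=-1958/903
  seg 4: a=5 b=-8726/4515 c=-9182/1505 d=9182/4515
S(5/2) = 5729/2408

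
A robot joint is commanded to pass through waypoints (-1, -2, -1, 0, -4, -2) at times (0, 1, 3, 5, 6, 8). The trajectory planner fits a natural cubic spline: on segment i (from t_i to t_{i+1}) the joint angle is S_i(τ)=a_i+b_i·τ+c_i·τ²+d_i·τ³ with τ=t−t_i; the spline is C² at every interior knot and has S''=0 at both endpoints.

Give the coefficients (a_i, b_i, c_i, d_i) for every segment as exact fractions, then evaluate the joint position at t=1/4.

Δ: Δ0=-1, Δ1=1/2, Δ2=1/2, Δ3=-4, Δ4=1
row 1: diag=6, rhs=9; c'=1/3, d'=3/2
row 2: denom=8−2·1/3=22/3; d'=(0−2·3/2)/(22/3)=-9/22
row 3: denom=6−2·3/11=60/11; d'=(-27−2·-9/22)/(60/11)=-24/5
row 4: denom=6−1·11/60=349/60; d'=(30−1·-24/5)/(349/60)=2088/349
back: M4=2088/349
back: M3=-24/5−11/60·2088/349=-2058/349
back: M2=-9/22−3/11·-2058/349=837/698
back: M1=3/2−1/3·837/698=384/349
M: M0=0, M1=384/349, M2=837/698, M3=-2058/349, M4=2088/349, M5=0
seg 0: a=-1, c=M0/2=0, d=(M1−M0)/(6·1)=64/349, b=Δ0−h0·(2M0+M1)/6=-413/349
seg 1: a=-2, c=M1/2=192/349, d=(M2−M1)/(6·2)=23/2792, b=Δ1−h1·(2M1+M2)/6=-221/349
seg 2: a=-1, c=M2/2=837/1396, d=(M3−M2)/(6·2)=-1651/2792, b=Δ2−h2·(2M2+M3)/6=1163/698
seg 3: a=0, c=M3/2=-1029/349, d=(M4−M3)/(6·1)=691/349, b=Δ3−h3·(2M3+M4)/6=-1058/349
seg 4: a=-4, c=M4/2=1044/349, d=(M5−M4)/(6·2)=-174/349, b=Δ4−h4·(2M4+M5)/6=-1043/349
t_q=1/4 → seg 0, τ=1/4; S=-1+-413/349·τ+0·τ²+64/349·τ³=-1805/1396

  seg 0: a=-1 b=-413/349 c=0 d=64/349
  seg 1: a=-2 b=-221/349 c=192/349 d=23/2792
  seg 2: a=-1 b=1163/698 c=837/1396 d=-1651/2792
  seg 3: a=0 b=-1058/349 c=-1029/349 d=691/349
  seg 4: a=-4 b=-1043/349 c=1044/349 d=-174/349
S(1/4) = -1805/1396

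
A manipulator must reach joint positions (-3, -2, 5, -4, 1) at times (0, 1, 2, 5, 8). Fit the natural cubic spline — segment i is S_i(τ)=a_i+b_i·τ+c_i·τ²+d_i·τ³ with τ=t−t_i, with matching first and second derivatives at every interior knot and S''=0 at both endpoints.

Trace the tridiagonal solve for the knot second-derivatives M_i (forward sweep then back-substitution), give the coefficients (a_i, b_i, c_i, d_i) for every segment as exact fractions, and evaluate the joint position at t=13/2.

  seg 0: a=-3 b=-20/21 c=0 d=41/21
  seg 1: a=-2 b=103/21 c=41/7 d=-79/21
  seg 2: a=5 b=16/3 c=-38/7 d=167/189
  seg 3: a=-4 b=-71/21 c=53/21 d=-53/189
S(13/2) = -243/56

Δ: Δ0=1, Δ1=7, Δ2=-3, Δ3=5/3
row 1: diag=4, rhs=36; c'=1/4, d'=9
row 2: denom=8−1·1/4=31/4; d'=(-60−1·9)/(31/4)=-276/31
row 3: denom=12−3·12/31=336/31; d'=(28−3·-276/31)/(336/31)=106/21
back: M3=106/21
back: M2=-276/31−12/31·106/21=-76/7
back: M1=9−1/4·-76/7=82/7
M: M0=0, M1=82/7, M2=-76/7, M3=106/21, M4=0
seg 0: a=-3, c=M0/2=0, d=(M1−M0)/(6·1)=41/21, b=Δ0−h0·(2M0+M1)/6=-20/21
seg 1: a=-2, c=M1/2=41/7, d=(M2−M1)/(6·1)=-79/21, b=Δ1−h1·(2M1+M2)/6=103/21
seg 2: a=5, c=M2/2=-38/7, d=(M3−M2)/(6·3)=167/189, b=Δ2−h2·(2M2+M3)/6=16/3
seg 3: a=-4, c=M3/2=53/21, d=(M4−M3)/(6·3)=-53/189, b=Δ3−h3·(2M3+M4)/6=-71/21
t_q=13/2 → seg 3, τ=3/2; S=-4+-71/21·τ+53/21·τ²+-53/189·τ³=-243/56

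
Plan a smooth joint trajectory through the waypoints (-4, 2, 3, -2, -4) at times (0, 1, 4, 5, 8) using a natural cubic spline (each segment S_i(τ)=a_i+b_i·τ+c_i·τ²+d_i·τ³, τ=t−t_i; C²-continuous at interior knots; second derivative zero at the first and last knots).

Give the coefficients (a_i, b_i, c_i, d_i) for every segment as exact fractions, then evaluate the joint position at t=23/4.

  seg 0: a=-4 b=13/2 c=0 d=-1/2
  seg 1: a=2 b=5 c=-3/2 d=-1/54
  seg 2: a=3 b=-9/2 c=-5/3 d=7/6
  seg 3: a=-2 b=-13/3 c=11/6 d=-11/54
S(23/4) = -551/128

Δ: Δ0=6, Δ1=1/3, Δ2=-5, Δ3=-2/3
row 1: diag=8, rhs=-34; c'=3/8, d'=-17/4
row 2: denom=8−3·3/8=55/8; d'=(-32−3·-17/4)/(55/8)=-14/5
row 3: denom=8−1·8/55=432/55; d'=(26−1·-14/5)/(432/55)=11/3
back: M3=11/3
back: M2=-14/5−8/55·11/3=-10/3
back: M1=-17/4−3/8·-10/3=-3
M: M0=0, M1=-3, M2=-10/3, M3=11/3, M4=0
seg 0: a=-4, c=M0/2=0, d=(M1−M0)/(6·1)=-1/2, b=Δ0−h0·(2M0+M1)/6=13/2
seg 1: a=2, c=M1/2=-3/2, d=(M2−M1)/(6·3)=-1/54, b=Δ1−h1·(2M1+M2)/6=5
seg 2: a=3, c=M2/2=-5/3, d=(M3−M2)/(6·1)=7/6, b=Δ2−h2·(2M2+M3)/6=-9/2
seg 3: a=-2, c=M3/2=11/6, d=(M4−M3)/(6·3)=-11/54, b=Δ3−h3·(2M3+M4)/6=-13/3
t_q=23/4 → seg 3, τ=3/4; S=-2+-13/3·τ+11/6·τ²+-11/54·τ³=-551/128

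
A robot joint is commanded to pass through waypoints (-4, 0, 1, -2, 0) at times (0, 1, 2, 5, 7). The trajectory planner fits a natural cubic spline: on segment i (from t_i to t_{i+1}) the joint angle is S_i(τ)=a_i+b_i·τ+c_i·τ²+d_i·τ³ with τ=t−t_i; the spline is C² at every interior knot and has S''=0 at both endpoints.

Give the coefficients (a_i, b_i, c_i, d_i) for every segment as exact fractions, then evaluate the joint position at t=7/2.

  seg 0: a=-4 b=1283/274 c=0 d=-187/274
  seg 1: a=0 b=361/137 c=-561/274 d=113/274
  seg 2: a=1 b=-61/274 c=-111/137 d=151/822
  seg 3: a=-2 b=-17/137 c=231/274 d=-77/548
S(7/2) = -1177/2192

Δ: Δ0=4, Δ1=1, Δ2=-1, Δ3=1
row 1: diag=4, rhs=-18; c'=1/4, d'=-9/2
row 2: denom=8−1·1/4=31/4; d'=(-12−1·-9/2)/(31/4)=-30/31
row 3: denom=10−3·12/31=274/31; d'=(12−3·-30/31)/(274/31)=231/137
back: M3=231/137
back: M2=-30/31−12/31·231/137=-222/137
back: M1=-9/2−1/4·-222/137=-561/137
M: M0=0, M1=-561/137, M2=-222/137, M3=231/137, M4=0
seg 0: a=-4, c=M0/2=0, d=(M1−M0)/(6·1)=-187/274, b=Δ0−h0·(2M0+M1)/6=1283/274
seg 1: a=0, c=M1/2=-561/274, d=(M2−M1)/(6·1)=113/274, b=Δ1−h1·(2M1+M2)/6=361/137
seg 2: a=1, c=M2/2=-111/137, d=(M3−M2)/(6·3)=151/822, b=Δ2−h2·(2M2+M3)/6=-61/274
seg 3: a=-2, c=M3/2=231/274, d=(M4−M3)/(6·2)=-77/548, b=Δ3−h3·(2M3+M4)/6=-17/137
t_q=7/2 → seg 2, τ=3/2; S=1+-61/274·τ+-111/137·τ²+151/822·τ³=-1177/2192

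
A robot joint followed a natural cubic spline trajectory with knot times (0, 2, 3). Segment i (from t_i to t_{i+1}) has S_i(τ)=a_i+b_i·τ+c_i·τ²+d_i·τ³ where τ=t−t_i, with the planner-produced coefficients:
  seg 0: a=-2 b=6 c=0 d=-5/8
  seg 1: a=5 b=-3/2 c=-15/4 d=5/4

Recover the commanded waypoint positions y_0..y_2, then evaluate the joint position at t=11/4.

y_0 = S_0(0) = a_0 = -2
y_1 = S_1(0) = a_1 = 5
y_2 = S_1(1) = 1
t_q=11/4 is in segment 1 (τ=3/4); S_1(τ)=587/256

y_0=-2 y_1=5 y_2=1
S(11/4) = 587/256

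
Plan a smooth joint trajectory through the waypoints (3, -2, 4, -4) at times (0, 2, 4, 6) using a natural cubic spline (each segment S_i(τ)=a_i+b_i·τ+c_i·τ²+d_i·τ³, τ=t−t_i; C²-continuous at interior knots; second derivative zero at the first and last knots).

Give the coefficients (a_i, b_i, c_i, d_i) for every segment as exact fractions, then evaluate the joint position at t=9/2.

  seg 0: a=3 b=-133/30 c=0 d=29/60
  seg 1: a=-2 b=41/30 c=29/10 d=-25/24
  seg 2: a=4 b=7/15 c=-67/20 d=67/120
S(9/2) = 1109/320

Δ: Δ0=-5/2, Δ1=3, Δ2=-4
row 1: diag=8, rhs=33; c'=1/4, d'=33/8
row 2: denom=8−2·1/4=15/2; d'=(-42−2·33/8)/(15/2)=-67/10
back: M2=-67/10
back: M1=33/8−1/4·-67/10=29/5
M: M0=0, M1=29/5, M2=-67/10, M3=0
seg 0: a=3, c=M0/2=0, d=(M1−M0)/(6·2)=29/60, b=Δ0−h0·(2M0+M1)/6=-133/30
seg 1: a=-2, c=M1/2=29/10, d=(M2−M1)/(6·2)=-25/24, b=Δ1−h1·(2M1+M2)/6=41/30
seg 2: a=4, c=M2/2=-67/20, d=(M3−M2)/(6·2)=67/120, b=Δ2−h2·(2M2+M3)/6=7/15
t_q=9/2 → seg 2, τ=1/2; S=4+7/15·τ+-67/20·τ²+67/120·τ³=1109/320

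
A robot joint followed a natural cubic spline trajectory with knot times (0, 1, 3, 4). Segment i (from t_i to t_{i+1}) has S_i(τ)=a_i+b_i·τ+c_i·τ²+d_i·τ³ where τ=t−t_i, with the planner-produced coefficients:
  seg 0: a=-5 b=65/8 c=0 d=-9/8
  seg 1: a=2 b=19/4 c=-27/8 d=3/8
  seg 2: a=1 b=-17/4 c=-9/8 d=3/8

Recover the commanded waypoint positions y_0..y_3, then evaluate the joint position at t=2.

y_0=-5 y_1=2 y_2=1 y_3=-4
S(2) = 15/4

y_0 = S_0(0) = a_0 = -5
y_1 = S_1(0) = a_1 = 2
y_2 = S_2(0) = a_2 = 1
y_3 = S_2(1) = -4
t_q=2 is in segment 1 (τ=1); S_1(τ)=15/4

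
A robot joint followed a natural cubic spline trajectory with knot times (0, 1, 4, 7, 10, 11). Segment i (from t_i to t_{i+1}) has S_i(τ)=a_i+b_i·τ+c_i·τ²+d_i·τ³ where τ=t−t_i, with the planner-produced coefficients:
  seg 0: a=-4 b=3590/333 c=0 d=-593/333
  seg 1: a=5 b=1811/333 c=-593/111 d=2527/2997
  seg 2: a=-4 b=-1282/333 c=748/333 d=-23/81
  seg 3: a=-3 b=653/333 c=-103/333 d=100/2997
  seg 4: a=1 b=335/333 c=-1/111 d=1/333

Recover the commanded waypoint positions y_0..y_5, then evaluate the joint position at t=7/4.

y_0 = S_0(0) = a_0 = -4
y_1 = S_1(0) = a_1 = 5
y_2 = S_2(0) = a_2 = -4
y_3 = S_3(0) = a_3 = -3
y_4 = S_4(0) = a_4 = 1
y_5 = S_4(1) = 2
t_q=7/4 is in segment 1 (τ=3/4); S_1(τ)=15225/2368

y_0=-4 y_1=5 y_2=-4 y_3=-3 y_4=1 y_5=2
S(7/4) = 15225/2368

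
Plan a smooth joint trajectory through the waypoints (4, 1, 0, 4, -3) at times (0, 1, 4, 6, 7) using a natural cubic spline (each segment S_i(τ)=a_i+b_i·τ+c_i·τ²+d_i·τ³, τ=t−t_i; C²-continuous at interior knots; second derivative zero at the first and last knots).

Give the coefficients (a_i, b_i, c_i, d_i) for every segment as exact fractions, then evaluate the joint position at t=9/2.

Δ: Δ0=-3, Δ1=-1/3, Δ2=2, Δ3=-7
row 1: diag=8, rhs=16; c'=3/8, d'=2
row 2: denom=10−3·3/8=71/8; d'=(14−3·2)/(71/8)=64/71
row 3: denom=6−2·16/71=394/71; d'=(-54−2·64/71)/(394/71)=-1981/197
back: M3=-1981/197
back: M2=64/71−16/71·-1981/197=624/197
back: M1=2−3/8·624/197=160/197
M: M0=0, M1=160/197, M2=624/197, M3=-1981/197, M4=0
seg 0: a=4, c=M0/2=0, d=(M1−M0)/(6·1)=80/591, b=Δ0−h0·(2M0+M1)/6=-1853/591
seg 1: a=1, c=M1/2=80/197, d=(M2−M1)/(6·3)=232/1773, b=Δ1−h1·(2M1+M2)/6=-1613/591
seg 2: a=0, c=M2/2=312/197, d=(M3−M2)/(6·2)=-2605/2364, b=Δ2−h2·(2M2+M3)/6=1915/591
seg 3: a=4, c=M3/2=-1981/394, d=(M4−M3)/(6·1)=1981/1182, b=Δ3−h3·(2M3+M4)/6=-2156/591
t_q=9/2 → seg 2, τ=1/2; S=0+1915/591·τ+312/197·τ²+-2605/2364·τ³=11841/6304

  seg 0: a=4 b=-1853/591 c=0 d=80/591
  seg 1: a=1 b=-1613/591 c=80/197 d=232/1773
  seg 2: a=0 b=1915/591 c=312/197 d=-2605/2364
  seg 3: a=4 b=-2156/591 c=-1981/394 d=1981/1182
S(9/2) = 11841/6304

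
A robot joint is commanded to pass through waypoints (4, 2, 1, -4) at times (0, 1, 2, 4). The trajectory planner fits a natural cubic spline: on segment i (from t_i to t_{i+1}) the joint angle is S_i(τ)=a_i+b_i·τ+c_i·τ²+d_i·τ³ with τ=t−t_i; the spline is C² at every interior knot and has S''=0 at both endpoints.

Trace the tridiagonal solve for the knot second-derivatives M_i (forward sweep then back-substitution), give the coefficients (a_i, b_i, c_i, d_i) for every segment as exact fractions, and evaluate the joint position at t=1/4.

  seg 0: a=4 b=-107/46 c=0 d=15/46
  seg 1: a=2 b=-31/23 c=45/46 d=-29/46
  seg 2: a=1 b=-59/46 c=-21/23 d=7/46
S(1/4) = 10079/2944

Δ: Δ0=-2, Δ1=-1, Δ2=-5/2
row 1: diag=4, rhs=6; c'=1/4, d'=3/2
row 2: denom=6−1·1/4=23/4; d'=(-9−1·3/2)/(23/4)=-42/23
back: M2=-42/23
back: M1=3/2−1/4·-42/23=45/23
M: M0=0, M1=45/23, M2=-42/23, M3=0
seg 0: a=4, c=M0/2=0, d=(M1−M0)/(6·1)=15/46, b=Δ0−h0·(2M0+M1)/6=-107/46
seg 1: a=2, c=M1/2=45/46, d=(M2−M1)/(6·1)=-29/46, b=Δ1−h1·(2M1+M2)/6=-31/23
seg 2: a=1, c=M2/2=-21/23, d=(M3−M2)/(6·2)=7/46, b=Δ2−h2·(2M2+M3)/6=-59/46
t_q=1/4 → seg 0, τ=1/4; S=4+-107/46·τ+0·τ²+15/46·τ³=10079/2944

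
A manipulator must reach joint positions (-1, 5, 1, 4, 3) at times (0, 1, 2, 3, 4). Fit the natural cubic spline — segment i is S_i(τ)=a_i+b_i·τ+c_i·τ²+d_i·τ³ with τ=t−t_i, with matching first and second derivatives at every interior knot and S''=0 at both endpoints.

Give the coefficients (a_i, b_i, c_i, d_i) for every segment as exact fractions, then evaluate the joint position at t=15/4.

  seg 0: a=-1 b=37/4 c=0 d=-13/4
  seg 1: a=5 b=-1/2 c=-39/4 d=25/4
  seg 2: a=1 b=-5/4 c=9 d=-19/4
  seg 3: a=4 b=5/2 c=-21/4 d=7/4
S(15/4) = 937/256

Δ: Δ0=6, Δ1=-4, Δ2=3, Δ3=-1
row 1: diag=4, rhs=-60; c'=1/4, d'=-15
row 2: denom=4−1·1/4=15/4; d'=(42−1·-15)/(15/4)=76/5
row 3: denom=4−1·4/15=56/15; d'=(-24−1·76/5)/(56/15)=-21/2
back: M3=-21/2
back: M2=76/5−4/15·-21/2=18
back: M1=-15−1/4·18=-39/2
M: M0=0, M1=-39/2, M2=18, M3=-21/2, M4=0
seg 0: a=-1, c=M0/2=0, d=(M1−M0)/(6·1)=-13/4, b=Δ0−h0·(2M0+M1)/6=37/4
seg 1: a=5, c=M1/2=-39/4, d=(M2−M1)/(6·1)=25/4, b=Δ1−h1·(2M1+M2)/6=-1/2
seg 2: a=1, c=M2/2=9, d=(M3−M2)/(6·1)=-19/4, b=Δ2−h2·(2M2+M3)/6=-5/4
seg 3: a=4, c=M3/2=-21/4, d=(M4−M3)/(6·1)=7/4, b=Δ3−h3·(2M3+M4)/6=5/2
t_q=15/4 → seg 3, τ=3/4; S=4+5/2·τ+-21/4·τ²+7/4·τ³=937/256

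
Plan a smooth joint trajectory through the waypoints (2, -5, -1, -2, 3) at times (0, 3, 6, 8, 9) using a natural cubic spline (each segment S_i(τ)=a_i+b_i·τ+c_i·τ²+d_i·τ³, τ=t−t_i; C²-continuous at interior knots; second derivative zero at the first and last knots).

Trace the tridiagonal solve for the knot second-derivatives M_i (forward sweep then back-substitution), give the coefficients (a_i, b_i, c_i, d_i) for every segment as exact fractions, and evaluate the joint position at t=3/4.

  seg 0: a=2 b=-376/103 c=0 d=407/2781
  seg 1: a=-5 b=31/103 c=407/309 d=-902/2781
  seg 2: a=-1 b=-57/103 c=-165/103 d=671/824
  seg 3: a=-2 b=579/206 c=1353/412 d=-451/412
S(3/4) = -4457/6592

Δ: Δ0=-7/3, Δ1=4/3, Δ2=-1/2, Δ3=5
row 1: diag=12, rhs=22; c'=1/4, d'=11/6
row 2: denom=10−3·1/4=37/4; d'=(-11−3·11/6)/(37/4)=-66/37
row 3: denom=6−2·8/37=206/37; d'=(33−2·-66/37)/(206/37)=1353/206
back: M3=1353/206
back: M2=-66/37−8/37·1353/206=-330/103
back: M1=11/6−1/4·-330/103=814/309
M: M0=0, M1=814/309, M2=-330/103, M3=1353/206, M4=0
seg 0: a=2, c=M0/2=0, d=(M1−M0)/(6·3)=407/2781, b=Δ0−h0·(2M0+M1)/6=-376/103
seg 1: a=-5, c=M1/2=407/309, d=(M2−M1)/(6·3)=-902/2781, b=Δ1−h1·(2M1+M2)/6=31/103
seg 2: a=-1, c=M2/2=-165/103, d=(M3−M2)/(6·2)=671/824, b=Δ2−h2·(2M2+M3)/6=-57/103
seg 3: a=-2, c=M3/2=1353/412, d=(M4−M3)/(6·1)=-451/412, b=Δ3−h3·(2M3+M4)/6=579/206
t_q=3/4 → seg 0, τ=3/4; S=2+-376/103·τ+0·τ²+407/2781·τ³=-4457/6592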